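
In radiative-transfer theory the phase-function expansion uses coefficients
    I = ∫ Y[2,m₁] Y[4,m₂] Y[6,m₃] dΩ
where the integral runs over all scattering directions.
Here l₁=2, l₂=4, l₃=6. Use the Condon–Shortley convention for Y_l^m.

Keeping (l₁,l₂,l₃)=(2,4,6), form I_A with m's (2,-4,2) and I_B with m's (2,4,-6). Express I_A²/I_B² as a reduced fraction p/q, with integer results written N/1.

1/495

Same 2,4,6: normalisation and zero-m 3j drop out of the ratio.
A: Δ: 0! 4! 8! / 13! → 1/6435; sum: t=0:+1/967680 = 1/967680; 3j²(2 4 6; 2 -4 2) = Δ·Π!·Σ² = 1/6435  (sign +1)
B: Δ: 0! 4! 8! / 13! → 1/6435; sum: t=0:+1/967680 = 1/967680; 3j²(2 4 6; 2 4 -6) = Δ·Π!·Σ² = 1/13  (sign +1)
I_A²/I_B² = (1/6435)/(1/13) = 1/495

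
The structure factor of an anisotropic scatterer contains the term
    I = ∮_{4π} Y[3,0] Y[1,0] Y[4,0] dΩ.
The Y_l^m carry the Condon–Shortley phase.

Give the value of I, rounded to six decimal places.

Rules hold: Σm=0, L=8 even, 2≤4≤4.
N = 7·3·9 = 189
Δ = 0!·6!·2!/9! = 1/252
Racah Σ t=0..0: t=0:+1/36 = 1/36
⇒ 3j(3 1 4; 0 0 0)² = 4/63, sgn +1
(m-triple is (0,0,0) — same symbol as above.)
4πI² = N·(3j₀)²·(3jₘ)² = 16/21
I = +1·√(0.761905/4π) = 0.24623252

0.246233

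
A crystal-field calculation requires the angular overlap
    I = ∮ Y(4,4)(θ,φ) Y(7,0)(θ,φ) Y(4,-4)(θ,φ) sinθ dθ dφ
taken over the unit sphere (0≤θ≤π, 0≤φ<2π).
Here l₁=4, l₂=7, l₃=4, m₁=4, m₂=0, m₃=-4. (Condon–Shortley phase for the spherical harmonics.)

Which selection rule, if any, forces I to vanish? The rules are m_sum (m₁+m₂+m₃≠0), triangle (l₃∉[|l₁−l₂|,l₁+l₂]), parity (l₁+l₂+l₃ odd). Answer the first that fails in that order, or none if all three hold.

parity

m₁+m₂+m₃ = 4 + 0 − 4 = 0  ✓
triangle: |4−7|=3 ≤ l₃=4 ≤ 4+7=11  ✓
parity: l₁+l₂+l₃ = 15 is odd  ✗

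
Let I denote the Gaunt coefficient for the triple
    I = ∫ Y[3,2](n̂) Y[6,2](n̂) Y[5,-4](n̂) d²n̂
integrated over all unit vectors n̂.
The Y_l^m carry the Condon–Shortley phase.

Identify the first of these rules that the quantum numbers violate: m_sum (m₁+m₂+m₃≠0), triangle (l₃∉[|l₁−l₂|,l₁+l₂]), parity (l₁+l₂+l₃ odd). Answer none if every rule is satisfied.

Σmᵢ = 0  ✓
l₃∈[|l₁−l₂|,l₁+l₂]=[3,9], have l₃=5  ✓
Σlᵢ = 14 ⇒ even  ✓

none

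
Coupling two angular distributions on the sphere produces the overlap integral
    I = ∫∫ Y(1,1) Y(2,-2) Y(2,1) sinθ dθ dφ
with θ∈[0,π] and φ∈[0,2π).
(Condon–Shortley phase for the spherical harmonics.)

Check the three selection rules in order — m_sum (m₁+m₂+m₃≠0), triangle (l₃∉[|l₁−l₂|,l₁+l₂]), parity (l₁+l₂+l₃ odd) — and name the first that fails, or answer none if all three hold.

parity

m₁+m₂+m₃ = 1 − 2 + 1 = 0  ✓
triangle: |1−2|=1 ≤ l₃=2 ≤ 1+2=3  ✓
parity: l₁+l₂+l₃ = 5 is odd  ✗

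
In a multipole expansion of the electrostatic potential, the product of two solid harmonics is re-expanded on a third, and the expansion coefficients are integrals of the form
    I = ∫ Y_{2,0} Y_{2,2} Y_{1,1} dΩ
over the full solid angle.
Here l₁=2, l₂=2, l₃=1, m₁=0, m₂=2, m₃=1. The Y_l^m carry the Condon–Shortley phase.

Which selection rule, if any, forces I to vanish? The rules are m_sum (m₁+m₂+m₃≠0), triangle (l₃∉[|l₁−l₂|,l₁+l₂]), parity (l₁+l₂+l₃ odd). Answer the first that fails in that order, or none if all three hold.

m_sum

m₁+m₂+m₃ = 0 + 2 + 1 = 3  ✗
triangle: |2−2|=0 ≤ l₃=1 ≤ 2+2=4
parity: l₁+l₂+l₃ = 5 is odd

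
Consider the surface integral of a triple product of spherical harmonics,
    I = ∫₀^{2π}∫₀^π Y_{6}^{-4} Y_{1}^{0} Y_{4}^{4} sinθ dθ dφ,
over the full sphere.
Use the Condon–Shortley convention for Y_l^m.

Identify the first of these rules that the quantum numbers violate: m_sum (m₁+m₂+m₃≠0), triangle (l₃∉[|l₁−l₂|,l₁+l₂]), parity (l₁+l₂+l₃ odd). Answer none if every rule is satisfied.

triangle

m₁+m₂+m₃ = -4 + 0 + 4 = 0  ✓
triangle: |6−1|=5 ≤ l₃=4 ≤ 6+1=7  ✗
parity: l₁+l₂+l₃ = 11 is odd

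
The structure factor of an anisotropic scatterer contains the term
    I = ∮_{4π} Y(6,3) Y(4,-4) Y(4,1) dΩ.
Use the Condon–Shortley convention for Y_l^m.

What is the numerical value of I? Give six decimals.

0.155830

Rules hold: Σm=0, L=14 even, 2≤4≤10.
N = 13·9·9 = 1053
Δ = 6!·6!·2!/15! = 1/1261260
Racah Σ t=2..4: t=2:+1/4608 t=3:−1/1296 t=4:+1/4608 = -7/20736
⇒ 3j(6 4 4; 0 0 0)² = 20/1287, sgn -1
Racah Σ t=0..0: t=0:+1/51840 = 1/51840
⇒ 3j(6 4 4; 3 -4 1)² = 8/429, sgn -1
4πI² = N·(3j₀)²·(3jₘ)² = 480/1573
I = +1·√(0.305149/4π) = 0.15583009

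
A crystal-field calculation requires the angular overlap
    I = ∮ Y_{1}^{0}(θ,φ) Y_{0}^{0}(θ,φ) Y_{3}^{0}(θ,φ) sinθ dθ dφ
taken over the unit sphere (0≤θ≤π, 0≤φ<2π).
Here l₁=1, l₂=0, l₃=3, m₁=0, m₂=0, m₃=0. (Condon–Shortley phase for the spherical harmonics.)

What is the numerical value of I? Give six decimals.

0.000000

triangle: need 1≤l₃≤1, have 3; I=0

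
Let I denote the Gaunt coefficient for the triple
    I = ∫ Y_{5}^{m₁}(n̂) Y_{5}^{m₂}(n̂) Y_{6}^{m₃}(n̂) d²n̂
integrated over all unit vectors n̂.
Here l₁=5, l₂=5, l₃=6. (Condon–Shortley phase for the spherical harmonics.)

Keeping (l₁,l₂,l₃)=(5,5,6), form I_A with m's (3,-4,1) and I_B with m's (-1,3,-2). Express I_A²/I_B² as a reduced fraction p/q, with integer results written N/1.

Shared (l₁,l₂,l₃)=(5,5,6): N and (l;000)² cancel in I_A²/I_B².
A: Δ = 4!·6!·6!/17! = 1/28588560; Racah Σ t=0..1: t=0:+1/138240 t=1:−1/518400 = 11/2073600; ⇒ 3j(5 5 6; 3 -4 1)² = 77/4420, sgn -1
B: Δ = 4!·6!·6!/17! = 1/28588560; Racah Σ t=2..4: t=2:+1/138240 t=3:−1/25920 t=4:+1/55296 = -11/829440; ⇒ 3j(5 5 6; -1 3 -2)² = 11/1326, sgn -1
I_A²/I_B² = (77/4420)/(11/1326) = 21/10

21/10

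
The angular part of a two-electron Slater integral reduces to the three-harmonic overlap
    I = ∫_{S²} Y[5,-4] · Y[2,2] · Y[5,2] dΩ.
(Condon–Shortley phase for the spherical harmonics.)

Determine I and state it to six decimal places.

-0.137240

Rules hold: Σm=0, L=12 even, 3≤5≤7.
N = 11·5·11 = 605
Δ = 2!·8!·2!/13! = 1/38610
Racah Σ t=0..2: t=0:+1/2880 t=1:−1/576 t=2:+1/2880 = -1/960
⇒ 3j(5 2 5; 0 0 0)² = 10/429, sgn +1
Racah Σ t=2..2: t=2:+1/20160 = 1/20160
⇒ 3j(5 2 5; -4 2 2)² = 12/715, sgn -1
4πI² = N·(3j₀)²·(3jₘ)² = 40/169
I = -1·√(0.236686/4π) = -0.13724032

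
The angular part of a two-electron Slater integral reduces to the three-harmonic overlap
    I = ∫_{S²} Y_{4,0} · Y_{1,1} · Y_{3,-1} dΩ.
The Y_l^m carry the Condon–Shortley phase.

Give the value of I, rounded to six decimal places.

Rules hold: Σm=0, L=8 even, 3≤3≤5.
N = 9·3·7 = 189
Δ = 2!·6!·0!/9! = 1/252
Racah Σ t=1..1: t=1:−1/36 = -1/36
⇒ 3j(4 1 3; 0 0 0)² = 4/63, sgn +1
Racah Σ t=2..2: t=2:+1/96 = 1/96
⇒ 3j(4 1 3; 0 1 -1)² = 1/42, sgn +1
4πI² = N·(3j₀)²·(3jₘ)² = 2/7
I = +1·√(0.285714/4π) = 0.15078601

0.150786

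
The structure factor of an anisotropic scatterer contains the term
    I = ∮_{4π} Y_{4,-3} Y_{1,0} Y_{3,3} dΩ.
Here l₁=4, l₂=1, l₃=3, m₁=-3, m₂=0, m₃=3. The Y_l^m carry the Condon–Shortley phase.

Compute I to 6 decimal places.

-0.162868

m-sum 0 ✓  L=8 even ✓  3≤3≤5 ✓
Π(2lᵢ+1) = 9×3×7 = 189
triangle coeff Δ(4,1,3) = 1/252
Σ_t [1,1]: t=1:−1/36 = -1/36
(3j)²=4/63 [(4 1 3; 0 0 0)], sign=+1
Σ_t [1,1]: t=1:−1/720 = -1/720
(3j)²=1/36 [(4 1 3; -3 0 3)], sign=-1
⇒ 4πI² = 1/3
I = (-1)√(1/3/(4π)) = -0.16286750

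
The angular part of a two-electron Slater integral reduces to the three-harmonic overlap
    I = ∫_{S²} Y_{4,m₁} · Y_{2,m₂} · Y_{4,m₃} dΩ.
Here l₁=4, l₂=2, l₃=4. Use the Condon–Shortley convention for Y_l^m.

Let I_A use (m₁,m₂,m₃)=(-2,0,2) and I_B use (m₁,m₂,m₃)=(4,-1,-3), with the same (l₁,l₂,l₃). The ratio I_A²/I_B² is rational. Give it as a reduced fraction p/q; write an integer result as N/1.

16/147

Shared (l₁,l₂,l₃)=(4,2,4): N and (l;000)² cancel in I_A²/I_B².
A: Δ = 2!·6!·2!/11! = 1/13860; Racah Σ t=0..2: t=0:+1/2880 t=1:−1/120 t=2:+1/192 = -1/360; ⇒ 3j(4 2 4; -2 0 2)² = 16/3465, sgn -1
B: Δ = 2!·6!·2!/11! = 1/13860; Racah Σ t=0..0: t=0:+1/1440 = 1/1440; ⇒ 3j(4 2 4; 4 -1 -3)² = 7/165, sgn -1
I_A²/I_B² = (16/3465)/(7/165) = 16/147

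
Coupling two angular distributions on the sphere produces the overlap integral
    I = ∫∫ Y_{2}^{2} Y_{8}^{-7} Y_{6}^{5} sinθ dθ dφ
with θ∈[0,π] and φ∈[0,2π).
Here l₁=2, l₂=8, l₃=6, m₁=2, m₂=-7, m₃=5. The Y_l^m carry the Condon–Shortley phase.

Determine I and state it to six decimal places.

Checks pass: Σm=0; 16 even; l₃=6∈[6,10].
(2·2+1)(2·8+1)(2·6+1) = 1105
Δ: 4! 0! 12! / 17! → 1/30940
sum: t=2:+1/2073600 = 1/2073600
3j²(2 8 6; 0 0 0) = Δ·Π!·Σ² = 28/1105  (sign +1)
sum: t=0:+1/958003200 = 1/958003200
3j²(2 8 6; 2 -7 5) = Δ·Π!·Σ² = 3/68  (sign -1)
combine: 4πI² = 1105·28/1105·3/68 = 21/17
take √, sign -1: I = -0.31353083

-0.313531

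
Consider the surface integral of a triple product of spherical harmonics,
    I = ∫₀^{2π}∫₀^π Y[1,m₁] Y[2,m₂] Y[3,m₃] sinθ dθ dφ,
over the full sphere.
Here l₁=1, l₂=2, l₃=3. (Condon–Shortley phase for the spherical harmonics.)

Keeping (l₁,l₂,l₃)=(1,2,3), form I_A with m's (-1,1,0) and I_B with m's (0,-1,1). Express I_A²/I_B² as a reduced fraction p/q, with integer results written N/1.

3/8

Same 1,2,3: normalisation and zero-m 3j drop out of the ratio.
A: Δ: 0! 2! 4! / 7! → 1/105; sum: t=0:+1/12 = 1/12; 3j²(1 2 3; -1 1 0) = Δ·Π!·Σ² = 1/35  (sign -1)
B: Δ: 0! 2! 4! / 7! → 1/105; sum: t=0:+1/6 = 1/6; 3j²(1 2 3; 0 -1 1) = Δ·Π!·Σ² = 8/105  (sign +1)
I_A²/I_B² = (1/35)/(8/105) = 3/8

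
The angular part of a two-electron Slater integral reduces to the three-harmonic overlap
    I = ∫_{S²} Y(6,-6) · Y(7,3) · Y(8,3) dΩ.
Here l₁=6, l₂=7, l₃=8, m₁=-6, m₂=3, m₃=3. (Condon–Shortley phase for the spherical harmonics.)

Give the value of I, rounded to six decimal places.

0.000000

L=21 odd ⇒ parity kills the (l;000) factor ⇒ I = 0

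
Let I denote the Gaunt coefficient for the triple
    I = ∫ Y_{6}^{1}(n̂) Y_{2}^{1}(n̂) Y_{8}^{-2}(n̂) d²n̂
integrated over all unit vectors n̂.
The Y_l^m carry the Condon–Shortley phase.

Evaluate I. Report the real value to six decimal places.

0.227709

m-sum 0 ✓  L=16 even ✓  4≤8≤8 ✓
Π(2lᵢ+1) = 13×5×17 = 1105
triangle coeff Δ(6,2,8) = 1/30940
Σ_t [0,0]: t=0:+1/2073600 = 1/2073600
(3j)²=28/1105 [(6 2 8; 0 0 0)], sign=+1
Σ_t [0,0]: t=0:+1/3628800 = 1/3628800
(3j)²=36/1547 [(6 2 8; 1 1 -2)], sign=+1
⇒ 4πI² = 144/221
I = (+1)√(144/221/(4π)) = 0.22770899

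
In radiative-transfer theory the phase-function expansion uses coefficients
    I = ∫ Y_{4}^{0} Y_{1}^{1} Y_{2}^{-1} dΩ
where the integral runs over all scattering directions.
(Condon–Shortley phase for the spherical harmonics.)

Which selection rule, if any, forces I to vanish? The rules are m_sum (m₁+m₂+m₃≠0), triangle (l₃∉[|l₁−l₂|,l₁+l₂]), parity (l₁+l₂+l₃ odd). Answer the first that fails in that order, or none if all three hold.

triangle

Σmᵢ = 0  ✓
l₃∈[|l₁−l₂|,l₁+l₂]=[3,5], have l₃=2  ✗
Σlᵢ = 7 ⇒ odd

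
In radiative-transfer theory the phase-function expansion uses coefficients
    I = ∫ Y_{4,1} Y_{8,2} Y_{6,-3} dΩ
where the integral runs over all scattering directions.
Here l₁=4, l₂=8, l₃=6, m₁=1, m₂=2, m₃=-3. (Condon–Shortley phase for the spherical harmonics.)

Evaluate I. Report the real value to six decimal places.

-0.117096

Checks pass: Σm=0; 18 even; l₃=6∈[4,12].
(2·4+1)(2·8+1)(2·6+1) = 1989
Δ: 6! 2! 10! / 19! → 1/23279256
sum: t=2:+1/1658880 t=3:−1/518400 t=4:+1/1658880 = -1/1382400
3j²(4 8 6; 0 0 0) = Δ·Π!·Σ² = 504/46189  (sign -1)
sum: t=1:−1/87091200 t=2:+1/3870720 t=3:−1/2177280 = -37/174182400
3j²(4 8 6; 1 2 -3) = Δ·Π!·Σ² = 20535/2586584  (sign +1)
combine: 4πI² = 1989·504/46189·20535/2586584 = 1663335/9653501
take √, sign -1: I = -0.11709612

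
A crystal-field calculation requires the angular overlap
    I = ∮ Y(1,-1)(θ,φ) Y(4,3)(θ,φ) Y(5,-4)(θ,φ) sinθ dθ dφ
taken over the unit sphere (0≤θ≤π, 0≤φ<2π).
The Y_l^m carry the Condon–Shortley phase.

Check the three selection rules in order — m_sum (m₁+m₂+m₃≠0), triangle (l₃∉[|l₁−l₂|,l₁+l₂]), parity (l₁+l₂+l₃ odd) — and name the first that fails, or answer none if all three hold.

Σmᵢ = -2  ✗
l₃∈[|l₁−l₂|,l₁+l₂]=[3,5], have l₃=5
Σlᵢ = 10 ⇒ even

m_sum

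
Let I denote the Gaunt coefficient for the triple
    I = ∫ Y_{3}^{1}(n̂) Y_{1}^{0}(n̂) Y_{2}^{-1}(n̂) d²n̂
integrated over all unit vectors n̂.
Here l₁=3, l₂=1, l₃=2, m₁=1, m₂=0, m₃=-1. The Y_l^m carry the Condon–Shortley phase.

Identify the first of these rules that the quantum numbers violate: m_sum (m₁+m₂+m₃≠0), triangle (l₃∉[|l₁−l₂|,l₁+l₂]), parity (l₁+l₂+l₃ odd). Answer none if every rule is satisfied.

none

azimuthal sum: 1 + 0 − 1 = 0  ✓
2 ≤ 2 ≤ 4 (triangle on l)  ✓
L = 3 + 1 + 2 = 6 (even)  ✓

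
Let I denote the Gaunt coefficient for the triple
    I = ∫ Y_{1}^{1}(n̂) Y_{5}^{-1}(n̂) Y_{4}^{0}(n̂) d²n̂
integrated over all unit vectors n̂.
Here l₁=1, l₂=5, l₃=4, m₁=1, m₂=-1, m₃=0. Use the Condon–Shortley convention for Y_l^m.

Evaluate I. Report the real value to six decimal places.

-0.190188

m-sum 0 ✓  L=10 even ✓  4≤4≤6 ✓
Π(2lᵢ+1) = 3×11×9 = 297
triangle coeff Δ(1,5,4) = 1/495
Σ_t [1,1]: t=1:−1/576 = -1/576
(3j)²=5/99 [(1 5 4; 0 0 0)], sign=-1
Σ_t [0,0]: t=0:+1/1152 = 1/1152
(3j)²=1/33 [(1 5 4; 1 -1 0)], sign=+1
⇒ 4πI² = 5/11
I = (-1)√(5/11/(4π)) = -0.19018827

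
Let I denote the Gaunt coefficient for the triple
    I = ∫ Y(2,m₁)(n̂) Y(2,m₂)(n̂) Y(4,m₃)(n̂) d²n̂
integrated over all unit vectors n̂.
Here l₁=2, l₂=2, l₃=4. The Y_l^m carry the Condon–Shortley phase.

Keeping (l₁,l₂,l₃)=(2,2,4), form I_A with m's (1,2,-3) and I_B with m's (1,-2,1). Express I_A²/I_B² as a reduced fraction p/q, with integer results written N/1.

Shared (l₁,l₂,l₃)=(2,2,4): N and (l;000)² cancel in I_A²/I_B².
A: Δ = 0!·4!·4!/9! = 1/630; Racah Σ t=0..0: t=0:+1/144 = 1/144; ⇒ 3j(2 2 4; 1 2 -3)² = 1/18, sgn -1
B: Δ = 0!·4!·4!/9! = 1/630; Racah Σ t=0..0: t=0:+1/144 = 1/144; ⇒ 3j(2 2 4; 1 -2 1)² = 1/126, sgn -1
I_A²/I_B² = (1/18)/(1/126) = 7/1

7/1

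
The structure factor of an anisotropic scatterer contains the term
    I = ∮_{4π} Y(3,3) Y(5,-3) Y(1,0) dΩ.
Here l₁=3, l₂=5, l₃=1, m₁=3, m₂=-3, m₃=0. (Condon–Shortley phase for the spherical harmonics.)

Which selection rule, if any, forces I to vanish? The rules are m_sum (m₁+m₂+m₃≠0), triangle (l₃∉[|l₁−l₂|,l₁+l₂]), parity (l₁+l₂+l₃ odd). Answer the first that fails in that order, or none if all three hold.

azimuthal sum: 3 − 3 + 0 = 0  ✓
2 ≤ 1 ≤ 8 (triangle on l)  ✗
L = 3 + 5 + 1 = 9 (odd)

triangle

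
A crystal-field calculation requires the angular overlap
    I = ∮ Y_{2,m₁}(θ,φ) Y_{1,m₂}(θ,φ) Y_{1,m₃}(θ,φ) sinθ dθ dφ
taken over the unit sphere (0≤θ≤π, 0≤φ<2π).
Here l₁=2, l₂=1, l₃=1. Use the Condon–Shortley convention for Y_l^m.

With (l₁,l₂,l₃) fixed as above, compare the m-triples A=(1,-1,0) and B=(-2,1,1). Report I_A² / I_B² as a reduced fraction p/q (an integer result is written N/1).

1/2

l's match ⇒ only the (l;m) 3-j factors differ between A and B.
A: triangle coeff Δ(2,1,1) = 1/30; Σ_t [0,0]: t=0:+1/2 = 1/2; (3j)²=1/10 [(2 1 1; 1 -1 0)], sign=-1
B: triangle coeff Δ(2,1,1) = 1/30; Σ_t [2,2]: t=2:+1/4 = 1/4; (3j)²=1/5 [(2 1 1; -2 1 1)], sign=+1
I_A²/I_B² = (1/10)/(1/5) = 1/2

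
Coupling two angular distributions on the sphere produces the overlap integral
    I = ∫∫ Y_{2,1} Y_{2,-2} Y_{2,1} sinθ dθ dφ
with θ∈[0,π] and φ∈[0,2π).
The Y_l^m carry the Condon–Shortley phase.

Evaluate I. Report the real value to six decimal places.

m-sum 0 ✓  L=6 even ✓  0≤2≤4 ✓
Π(2lᵢ+1) = 5×5×5 = 125
triangle coeff Δ(2,2,2) = 1/630
Σ_t [0,2]: t=0:+1/8 t=1:−1/1 t=2:+1/8 = -3/4
(3j)²=2/35 [(2 2 2; 0 0 0)], sign=-1
Σ_t [0,0]: t=0:+1/4 = 1/4
(3j)²=3/35 [(2 2 2; 1 -2 1)], sign=-1
⇒ 4πI² = 30/49
I = (+1)√(30/49/(4π)) = 0.22072812

0.220728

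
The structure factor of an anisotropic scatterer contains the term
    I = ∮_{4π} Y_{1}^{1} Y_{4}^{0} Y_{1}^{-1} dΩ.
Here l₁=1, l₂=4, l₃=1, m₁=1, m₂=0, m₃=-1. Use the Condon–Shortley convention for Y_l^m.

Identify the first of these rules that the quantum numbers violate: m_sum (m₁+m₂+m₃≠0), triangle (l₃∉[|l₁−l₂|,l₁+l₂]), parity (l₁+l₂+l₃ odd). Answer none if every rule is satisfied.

triangle

Σmᵢ = 0  ✓
l₃∈[|l₁−l₂|,l₁+l₂]=[3,5], have l₃=1  ✗
Σlᵢ = 6 ⇒ even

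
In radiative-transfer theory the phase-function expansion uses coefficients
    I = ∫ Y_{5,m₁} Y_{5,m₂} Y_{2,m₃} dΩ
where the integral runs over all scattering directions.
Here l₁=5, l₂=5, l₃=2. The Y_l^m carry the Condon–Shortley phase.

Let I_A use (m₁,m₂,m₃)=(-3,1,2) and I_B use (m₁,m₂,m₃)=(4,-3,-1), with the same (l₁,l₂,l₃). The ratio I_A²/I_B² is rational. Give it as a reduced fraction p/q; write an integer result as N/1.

Same 5,5,2: normalisation and zero-m 3j drop out of the ratio.
A: Δ: 8! 2! 2! / 13! → 1/38610; sum: t=6:+1/5760 = 1/5760; 3j²(5 5 2; -3 1 2) = Δ·Π!·Σ² = 56/2145  (sign +1)
B: Δ: 8! 2! 2! / 13! → 1/38610; sum: t=0:+1/80640 t=1:−1/10080 = -1/11520; 3j²(5 5 2; 4 -3 -1) = Δ·Π!·Σ² = 49/1430  (sign +1)
I_A²/I_B² = (56/2145)/(49/1430) = 16/21

16/21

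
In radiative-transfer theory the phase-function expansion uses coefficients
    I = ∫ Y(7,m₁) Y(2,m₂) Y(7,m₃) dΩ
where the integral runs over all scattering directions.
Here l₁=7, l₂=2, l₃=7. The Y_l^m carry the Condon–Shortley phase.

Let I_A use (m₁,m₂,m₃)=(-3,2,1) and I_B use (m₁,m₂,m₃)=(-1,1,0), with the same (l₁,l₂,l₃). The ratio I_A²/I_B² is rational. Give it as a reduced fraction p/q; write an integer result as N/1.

675/14

l's match ⇒ only the (l;m) 3-j factors differ between A and B.
A: triangle coeff Δ(7,2,7) = 1/185640; Σ_t [2,2]: t=2:+1/3870720 = 1/3870720; (3j)²=135/6188 [(7 2 7; -3 2 1)], sign=+1
B: triangle coeff Δ(7,2,7) = 1/185640; Σ_t [1,2]: t=1:−1/1209600 t=2:+1/1036800 = 1/7257600; (3j)²=1/2210 [(7 2 7; -1 1 0)], sign=-1
I_A²/I_B² = (135/6188)/(1/2210) = 675/14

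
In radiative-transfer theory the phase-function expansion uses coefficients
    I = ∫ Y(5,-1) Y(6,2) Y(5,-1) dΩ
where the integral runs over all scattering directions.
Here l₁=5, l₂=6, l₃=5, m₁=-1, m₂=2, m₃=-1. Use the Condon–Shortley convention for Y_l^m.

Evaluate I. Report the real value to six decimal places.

0.125759

Checks pass: Σm=0; 16 even; l₃=5∈[1,11].
(2·5+1)(2·6+1)(2·5+1) = 1573
Δ: 6! 4! 6! / 17! → 1/28588560
sum: t=1:−1/345600 t=2:+1/13824 t=3:−1/5184 t=4:+1/13824 t=5:−1/345600 = -7/129600
3j²(5 6 5; 0 0 0) = Δ·Π!·Σ² = 80/7293  (sign +1)
sum: t=2:+1/829440 t=3:−1/25920 t=4:+1/9216 t=5:−1/25920 t=6:+1/829440 = 7/207360
3j²(5 6 5; -1 2 -1) = Δ·Π!·Σ² = 28/2431  (sign +1)
combine: 4πI² = 1573·80/7293·28/2431 = 2240/11271
take √, sign +1: I = 0.12575865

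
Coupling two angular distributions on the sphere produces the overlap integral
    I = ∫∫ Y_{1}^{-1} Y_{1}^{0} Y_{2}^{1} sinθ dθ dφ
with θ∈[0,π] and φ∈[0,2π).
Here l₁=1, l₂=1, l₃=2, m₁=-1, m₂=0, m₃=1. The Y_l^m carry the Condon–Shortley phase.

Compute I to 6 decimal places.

-0.218510

Checks pass: Σm=0; 4 even; l₃=2∈[0,2].
(2·1+1)(2·1+1)(2·2+1) = 45
Δ: 0! 2! 2! / 5! → 1/30
sum: t=0:+1/1 = 1/1
3j²(1 1 2; 0 0 0) = Δ·Π!·Σ² = 2/15  (sign +1)
sum: t=0:+1/2 = 1/2
3j²(1 1 2; -1 0 1) = Δ·Π!·Σ² = 1/10  (sign -1)
combine: 4πI² = 45·2/15·1/10 = 3/5
take √, sign -1: I = -0.21850969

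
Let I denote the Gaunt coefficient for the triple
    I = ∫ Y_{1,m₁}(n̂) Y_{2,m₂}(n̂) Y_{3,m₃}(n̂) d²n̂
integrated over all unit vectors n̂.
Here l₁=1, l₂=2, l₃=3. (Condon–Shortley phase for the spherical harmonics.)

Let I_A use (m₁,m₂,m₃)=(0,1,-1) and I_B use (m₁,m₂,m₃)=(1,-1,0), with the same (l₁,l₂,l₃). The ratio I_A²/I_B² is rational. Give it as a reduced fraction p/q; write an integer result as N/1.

Shared (l₁,l₂,l₃)=(1,2,3): N and (l;000)² cancel in I_A²/I_B².
A: Δ = 0!·2!·4!/7! = 1/105; Racah Σ t=0..0: t=0:+1/6 = 1/6; ⇒ 3j(1 2 3; 0 1 -1)² = 8/105, sgn +1
B: Δ = 0!·2!·4!/7! = 1/105; Racah Σ t=0..0: t=0:+1/12 = 1/12; ⇒ 3j(1 2 3; 1 -1 0)² = 1/35, sgn -1
I_A²/I_B² = (8/105)/(1/35) = 8/3

8/3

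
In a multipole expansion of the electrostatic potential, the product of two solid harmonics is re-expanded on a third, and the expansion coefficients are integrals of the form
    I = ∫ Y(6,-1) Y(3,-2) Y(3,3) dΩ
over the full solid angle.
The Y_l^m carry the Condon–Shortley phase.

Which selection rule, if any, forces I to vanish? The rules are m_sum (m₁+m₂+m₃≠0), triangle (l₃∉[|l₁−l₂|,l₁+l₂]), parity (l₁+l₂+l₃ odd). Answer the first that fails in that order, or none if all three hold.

Σmᵢ = 0  ✓
l₃∈[|l₁−l₂|,l₁+l₂]=[3,9], have l₃=3  ✓
Σlᵢ = 12 ⇒ even  ✓

none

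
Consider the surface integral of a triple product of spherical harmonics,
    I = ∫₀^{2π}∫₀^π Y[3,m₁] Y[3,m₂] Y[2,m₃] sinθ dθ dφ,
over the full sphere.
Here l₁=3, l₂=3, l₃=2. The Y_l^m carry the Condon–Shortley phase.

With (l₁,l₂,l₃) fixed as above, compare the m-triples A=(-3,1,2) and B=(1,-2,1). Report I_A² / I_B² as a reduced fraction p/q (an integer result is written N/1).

2/3

Shared (l₁,l₂,l₃)=(3,3,2): N and (l;000)² cancel in I_A²/I_B².
A: Δ = 4!·2!·2!/9! = 1/3780; Racah Σ t=4..4: t=4:+1/96 = 1/96; ⇒ 3j(3 3 2; -3 1 2)² = 1/42, sgn +1
B: Δ = 4!·2!·2!/9! = 1/3780; Racah Σ t=0..1: t=0:+1/48 t=1:−1/12 = -1/16; ⇒ 3j(3 3 2; 1 -2 1)² = 1/28, sgn +1
I_A²/I_B² = (1/42)/(1/28) = 2/3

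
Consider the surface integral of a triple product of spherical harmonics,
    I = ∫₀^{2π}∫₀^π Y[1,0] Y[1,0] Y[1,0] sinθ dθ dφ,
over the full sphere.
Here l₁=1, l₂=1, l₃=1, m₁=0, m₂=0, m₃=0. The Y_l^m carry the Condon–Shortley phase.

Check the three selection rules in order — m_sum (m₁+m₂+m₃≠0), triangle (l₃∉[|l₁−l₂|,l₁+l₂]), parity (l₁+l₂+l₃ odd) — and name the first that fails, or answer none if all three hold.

m₁+m₂+m₃ = 0 + 0 + 0 = 0  ✓
triangle: |1−1|=0 ≤ l₃=1 ≤ 1+1=2  ✓
parity: l₁+l₂+l₃ = 3 is odd  ✗

parity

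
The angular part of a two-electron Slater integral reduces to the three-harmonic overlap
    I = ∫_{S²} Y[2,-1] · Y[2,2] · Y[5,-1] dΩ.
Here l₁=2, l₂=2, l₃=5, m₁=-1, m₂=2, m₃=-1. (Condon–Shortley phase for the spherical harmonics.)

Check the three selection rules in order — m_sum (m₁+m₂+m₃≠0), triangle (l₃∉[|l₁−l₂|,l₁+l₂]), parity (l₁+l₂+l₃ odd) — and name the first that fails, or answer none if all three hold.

triangle

azimuthal sum: -1 + 2 − 1 = 0  ✓
0 ≤ 5 ≤ 4 (triangle on l)  ✗
L = 2 + 2 + 5 = 9 (odd)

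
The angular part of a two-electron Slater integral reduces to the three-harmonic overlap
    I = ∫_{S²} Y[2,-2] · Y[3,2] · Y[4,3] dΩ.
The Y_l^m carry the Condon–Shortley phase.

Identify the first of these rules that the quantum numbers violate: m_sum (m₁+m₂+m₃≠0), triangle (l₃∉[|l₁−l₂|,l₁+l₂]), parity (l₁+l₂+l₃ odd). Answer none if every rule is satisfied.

m_sum

Σmᵢ = 3  ✗
l₃∈[|l₁−l₂|,l₁+l₂]=[1,5], have l₃=4
Σlᵢ = 9 ⇒ odd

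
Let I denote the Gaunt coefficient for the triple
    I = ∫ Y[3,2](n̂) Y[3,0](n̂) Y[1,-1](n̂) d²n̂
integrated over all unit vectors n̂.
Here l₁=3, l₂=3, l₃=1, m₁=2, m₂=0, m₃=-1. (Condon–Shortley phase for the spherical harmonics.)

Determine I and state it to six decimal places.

0.000000

Σmᵢ = 1 ≠ 0, so the φ-integral vanishes; I = 0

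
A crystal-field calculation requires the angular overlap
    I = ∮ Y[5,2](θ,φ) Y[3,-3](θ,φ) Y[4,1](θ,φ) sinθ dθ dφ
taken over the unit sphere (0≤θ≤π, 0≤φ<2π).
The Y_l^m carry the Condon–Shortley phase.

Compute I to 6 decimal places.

Checks pass: Σm=0; 12 even; l₃=4∈[2,8].
(2·5+1)(2·3+1)(2·4+1) = 693
Δ: 4! 6! 2! / 13! → 1/180180
sum: t=1:−1/576 t=2:+1/144 t=3:−1/576 = 1/288
3j²(5 3 4; 0 0 0) = Δ·Π!·Σ² = 20/1001  (sign +1)
sum: t=0:+1/1728 = 1/1728
3j²(5 3 4; 2 -3 1) = Δ·Π!·Σ² = 25/858  (sign -1)
combine: 4πI² = 693·20/1001·25/858 = 750/1859
take √, sign -1: I = -0.17917854

-0.179179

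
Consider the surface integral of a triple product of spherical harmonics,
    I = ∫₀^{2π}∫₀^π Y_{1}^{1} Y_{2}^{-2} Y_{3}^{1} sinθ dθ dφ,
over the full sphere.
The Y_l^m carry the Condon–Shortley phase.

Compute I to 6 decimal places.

m-sum 0 ✓  L=6 even ✓  1≤3≤3 ✓
Π(2lᵢ+1) = 3×5×7 = 105
triangle coeff Δ(1,2,3) = 1/105
Σ_t [0,0]: t=0:+1/4 = 1/4
(3j)²=3/35 [(1 2 3; 0 0 0)], sign=-1
Σ_t [0,0]: t=0:+1/48 = 1/48
(3j)²=1/105 [(1 2 3; 1 -2 1)], sign=+1
⇒ 4πI² = 3/35
I = (-1)√(3/35/(4π)) = -0.08258890

-0.082589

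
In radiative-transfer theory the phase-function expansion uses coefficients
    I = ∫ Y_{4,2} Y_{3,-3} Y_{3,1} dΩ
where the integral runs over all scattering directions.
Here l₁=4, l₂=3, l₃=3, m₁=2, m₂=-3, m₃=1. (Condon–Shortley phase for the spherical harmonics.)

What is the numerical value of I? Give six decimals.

Checks pass: Σm=0; 10 even; l₃=3∈[1,7].
(2·4+1)(2·3+1)(2·3+1) = 441
Δ: 4! 4! 2! / 11! → 1/34650
sum: t=1:−1/72 t=2:+1/16 t=3:−1/72 = 5/144
3j²(4 3 3; 0 0 0) = Δ·Π!·Σ² = 2/77  (sign -1)
sum: t=0:+1/192 = 1/192
3j²(4 3 3; 2 -3 1) = Δ·Π!·Σ² = 3/77  (sign +1)
combine: 4πI² = 441·2/77·3/77 = 54/121
take √, sign -1: I = -0.18845135

-0.188451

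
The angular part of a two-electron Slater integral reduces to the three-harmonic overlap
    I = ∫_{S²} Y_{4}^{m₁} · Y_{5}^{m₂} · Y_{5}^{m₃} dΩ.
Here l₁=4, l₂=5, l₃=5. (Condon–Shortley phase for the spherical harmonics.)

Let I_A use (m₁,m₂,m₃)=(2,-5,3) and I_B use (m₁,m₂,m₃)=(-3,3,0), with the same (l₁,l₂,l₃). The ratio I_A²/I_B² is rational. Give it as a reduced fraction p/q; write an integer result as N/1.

Shared (l₁,l₂,l₃)=(4,5,5): N and (l;000)² cancel in I_A²/I_B².
A: Δ = 4!·4!·6!/15! = 1/3153150; Racah Σ t=0..0: t=0:+1/69120 = 1/69120; ⇒ 3j(4 5 5; 2 -5 3)² = 4/143, sgn +1
B: Δ = 4!·4!·6!/15! = 1/3153150; Racah Σ t=3..4: t=3:−1/17280 t=4:+1/6912 = 1/11520; ⇒ 3j(4 5 5; -3 3 0)² = 2/143, sgn -1
I_A²/I_B² = (4/143)/(2/143) = 2/1

2/1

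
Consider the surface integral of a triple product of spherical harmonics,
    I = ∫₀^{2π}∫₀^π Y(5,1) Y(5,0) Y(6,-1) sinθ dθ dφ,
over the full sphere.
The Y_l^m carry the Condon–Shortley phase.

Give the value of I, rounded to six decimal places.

-0.072607

m-sum 0 ✓  L=16 even ✓  0≤6≤10 ✓
Π(2lᵢ+1) = 11×11×13 = 1573
triangle coeff Δ(5,5,6) = 1/28588560
Σ_t [0,4]: t=0:+1/345600 t=1:−1/13824 t=2:+1/5184 t=3:−1/13824 t=4:+1/345600 = 7/129600
(3j)²=80/7293 [(5 5 6; 0 0 0)], sign=+1
Σ_t [0,4]: t=0:+1/138240 t=1:−1/10368 t=2:+1/6912 t=3:−1/34560 t=4:+1/2073600 = 7/259200
(3j)²=28/7293 [(5 5 6; 1 0 -1)], sign=-1
⇒ 4πI² = 2240/33813
I = (-1)√(2240/33813/(4π)) = -0.07260679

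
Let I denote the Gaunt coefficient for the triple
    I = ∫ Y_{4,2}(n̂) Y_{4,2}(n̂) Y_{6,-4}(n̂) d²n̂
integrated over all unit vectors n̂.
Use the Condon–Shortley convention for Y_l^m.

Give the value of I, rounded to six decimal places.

0.159678

m-sum 0 ✓  L=14 even ✓  0≤6≤8 ✓
Π(2lᵢ+1) = 9×9×13 = 1053
triangle coeff Δ(4,4,6) = 1/1261260
Σ_t [0,2]: t=0:+1/4608 t=1:−1/1296 t=2:+1/4608 = -7/20736
(3j)²=20/1287 [(4 4 6; 0 0 0)], sign=-1
Σ_t [0,2]: t=0:+1/69120 t=1:−1/14400 t=2:+1/69120 = -7/172800
(3j)²=14/715 [(4 4 6; 2 2 -4)], sign=-1
⇒ 4πI² = 504/1573
I = (+1)√(504/1573/(4π)) = 0.15967833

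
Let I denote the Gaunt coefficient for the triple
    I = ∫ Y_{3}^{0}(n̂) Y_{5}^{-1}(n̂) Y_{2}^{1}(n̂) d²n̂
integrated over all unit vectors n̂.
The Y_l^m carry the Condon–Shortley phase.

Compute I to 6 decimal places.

-0.214318

Checks pass: Σm=0; 10 even; l₃=2∈[2,8].
(2·3+1)(2·5+1)(2·2+1) = 385
Δ: 6! 0! 4! / 11! → 1/2310
sum: t=3:−1/144 = -1/144
3j²(3 5 2; 0 0 0) = Δ·Π!·Σ² = 10/231  (sign -1)
sum: t=3:−1/216 = -1/216
3j²(3 5 2; 0 -1 1) = Δ·Π!·Σ² = 8/231  (sign +1)
combine: 4πI² = 385·10/231·8/231 = 400/693
take √, sign -1: I = -0.21431790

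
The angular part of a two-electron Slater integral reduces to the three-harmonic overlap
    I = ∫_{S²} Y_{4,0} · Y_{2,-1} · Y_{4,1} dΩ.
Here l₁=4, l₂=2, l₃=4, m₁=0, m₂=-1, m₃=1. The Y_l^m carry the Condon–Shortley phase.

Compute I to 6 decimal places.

-0.044869

m-sum 0 ✓  L=10 even ✓  2≤4≤6 ✓
Π(2lᵢ+1) = 9×5×9 = 405
triangle coeff Δ(4,2,4) = 1/13860
Σ_t [0,2]: t=0:+1/192 t=1:−1/36 t=2:+1/192 = -5/288
(3j)²=20/693 [(4 2 4; 0 0 0)], sign=-1
Σ_t [0,1]: t=0:+1/96 t=1:−1/72 = -1/288
(3j)²=1/462 [(4 2 4; 0 -1 1)], sign=+1
⇒ 4πI² = 150/5929
I = (-1)√(150/5929/(4π)) = -0.04486937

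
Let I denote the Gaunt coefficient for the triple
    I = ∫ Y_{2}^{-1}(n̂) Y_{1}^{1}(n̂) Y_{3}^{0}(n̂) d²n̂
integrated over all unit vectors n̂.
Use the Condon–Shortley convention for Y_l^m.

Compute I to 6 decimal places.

0.143048

m-sum 0 ✓  L=6 even ✓  1≤3≤3 ✓
Π(2lᵢ+1) = 5×3×7 = 105
triangle coeff Δ(2,1,3) = 1/105
Σ_t [0,0]: t=0:+1/4 = 1/4
(3j)²=3/35 [(2 1 3; 0 0 0)], sign=-1
Σ_t [0,0]: t=0:+1/12 = 1/12
(3j)²=1/35 [(2 1 3; -1 1 0)], sign=-1
⇒ 4πI² = 9/35
I = (+1)√(9/35/(4π)) = 0.14304817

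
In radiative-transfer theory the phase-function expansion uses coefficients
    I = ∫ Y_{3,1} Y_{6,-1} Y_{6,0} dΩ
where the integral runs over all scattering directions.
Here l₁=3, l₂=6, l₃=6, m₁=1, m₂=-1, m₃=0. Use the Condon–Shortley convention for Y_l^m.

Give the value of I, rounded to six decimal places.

0.000000

Σlᵢ=15 odd — θ-integrand is odd under cosθ→−cosθ; I=0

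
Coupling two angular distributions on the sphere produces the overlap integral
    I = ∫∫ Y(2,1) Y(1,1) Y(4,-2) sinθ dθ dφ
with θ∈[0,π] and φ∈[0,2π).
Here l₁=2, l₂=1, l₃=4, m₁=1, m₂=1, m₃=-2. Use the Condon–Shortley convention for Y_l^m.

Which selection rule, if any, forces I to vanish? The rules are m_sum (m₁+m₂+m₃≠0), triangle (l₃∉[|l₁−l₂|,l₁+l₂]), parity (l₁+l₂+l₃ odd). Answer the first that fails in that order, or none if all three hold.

azimuthal sum: 1 + 1 − 2 = 0  ✓
1 ≤ 4 ≤ 3 (triangle on l)  ✗
L = 2 + 1 + 4 = 7 (odd)

triangle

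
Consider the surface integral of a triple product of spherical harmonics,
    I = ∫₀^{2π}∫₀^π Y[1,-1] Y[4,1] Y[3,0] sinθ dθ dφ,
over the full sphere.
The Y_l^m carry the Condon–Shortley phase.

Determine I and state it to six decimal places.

m-sum 0 ✓  L=8 even ✓  3≤3≤5 ✓
Π(2lᵢ+1) = 3×9×7 = 189
triangle coeff Δ(1,4,3) = 1/252
Σ_t [1,1]: t=1:−1/36 = -1/36
(3j)²=4/63 [(1 4 3; 0 0 0)], sign=+1
Σ_t [2,2]: t=2:+1/72 = 1/72
(3j)²=5/126 [(1 4 3; -1 1 0)], sign=-1
⇒ 4πI² = 10/21
I = (-1)√(10/21/(4π)) = -0.19466390

-0.194664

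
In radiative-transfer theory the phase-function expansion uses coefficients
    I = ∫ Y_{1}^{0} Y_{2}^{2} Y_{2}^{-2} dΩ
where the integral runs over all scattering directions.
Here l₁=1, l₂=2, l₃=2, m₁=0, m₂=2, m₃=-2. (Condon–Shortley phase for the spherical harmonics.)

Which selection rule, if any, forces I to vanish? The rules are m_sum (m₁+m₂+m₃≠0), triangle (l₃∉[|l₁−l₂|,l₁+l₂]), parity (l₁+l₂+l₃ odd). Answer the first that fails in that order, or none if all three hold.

parity

azimuthal sum: 0 + 2 − 2 = 0  ✓
1 ≤ 2 ≤ 3 (triangle on l)  ✓
L = 1 + 2 + 2 = 5 (odd)  ✗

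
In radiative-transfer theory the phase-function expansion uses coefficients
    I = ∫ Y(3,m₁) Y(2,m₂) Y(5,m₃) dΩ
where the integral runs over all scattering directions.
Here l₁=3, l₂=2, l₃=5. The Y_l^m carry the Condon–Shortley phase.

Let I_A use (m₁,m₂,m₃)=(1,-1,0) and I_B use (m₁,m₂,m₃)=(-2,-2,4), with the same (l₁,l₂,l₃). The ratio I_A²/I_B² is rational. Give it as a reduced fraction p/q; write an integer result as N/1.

25/63

l's match ⇒ only the (l;m) 3-j factors differ between A and B.
A: triangle coeff Δ(3,2,5) = 1/2310; Σ_t [0,0]: t=0:+1/288 = 1/288; (3j)²=5/231 [(3 2 5; 1 -1 0)], sign=-1
B: triangle coeff Δ(3,2,5) = 1/2310; Σ_t [0,0]: t=0:+1/2880 = 1/2880; (3j)²=3/55 [(3 2 5; -2 -2 4)], sign=-1
I_A²/I_B² = (5/231)/(3/55) = 25/63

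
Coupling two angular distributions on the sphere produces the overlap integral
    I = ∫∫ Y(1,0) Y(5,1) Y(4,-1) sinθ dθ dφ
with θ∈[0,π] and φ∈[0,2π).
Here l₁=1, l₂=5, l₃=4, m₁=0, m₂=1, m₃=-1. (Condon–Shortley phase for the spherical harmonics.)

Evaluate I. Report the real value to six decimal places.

Checks pass: Σm=0; 10 even; l₃=4∈[4,6].
(2·1+1)(2·5+1)(2·4+1) = 297
Δ: 2! 0! 8! / 11! → 1/495
sum: t=1:−1/576 = -1/576
3j²(1 5 4; 0 0 0) = Δ·Π!·Σ² = 5/99  (sign -1)
sum: t=1:−1/720 = -1/720
3j²(1 5 4; 0 1 -1) = Δ·Π!·Σ² = 8/165  (sign +1)
combine: 4πI² = 297·5/99·8/165 = 8/11
take √, sign -1: I = -0.24057125

-0.240571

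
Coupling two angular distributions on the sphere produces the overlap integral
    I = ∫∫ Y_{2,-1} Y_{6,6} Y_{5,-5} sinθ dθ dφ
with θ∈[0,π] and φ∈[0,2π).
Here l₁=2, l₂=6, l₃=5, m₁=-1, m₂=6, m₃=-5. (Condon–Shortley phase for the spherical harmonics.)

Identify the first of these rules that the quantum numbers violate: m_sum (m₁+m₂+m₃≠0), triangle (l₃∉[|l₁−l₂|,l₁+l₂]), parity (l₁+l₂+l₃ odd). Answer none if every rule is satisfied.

parity

m₁+m₂+m₃ = -1 + 6 − 5 = 0  ✓
triangle: |2−6|=4 ≤ l₃=5 ≤ 2+6=8  ✓
parity: l₁+l₂+l₃ = 13 is odd  ✗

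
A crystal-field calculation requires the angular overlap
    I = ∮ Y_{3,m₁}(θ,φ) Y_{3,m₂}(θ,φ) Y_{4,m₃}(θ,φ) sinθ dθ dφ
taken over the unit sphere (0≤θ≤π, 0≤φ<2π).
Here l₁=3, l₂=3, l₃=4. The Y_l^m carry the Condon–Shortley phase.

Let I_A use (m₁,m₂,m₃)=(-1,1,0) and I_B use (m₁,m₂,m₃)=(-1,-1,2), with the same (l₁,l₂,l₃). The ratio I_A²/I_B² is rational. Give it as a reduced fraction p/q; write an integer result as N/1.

1/40

l's match ⇒ only the (l;m) 3-j factors differ between A and B.
A: triangle coeff Δ(3,3,4) = 1/34650; Σ_t [0,2]: t=0:+1/1152 t=1:−1/36 t=2:+1/32 = 5/1152; (3j)²=1/1386 [(3 3 4; -1 1 0)], sign=+1
B: triangle coeff Δ(3,3,4) = 1/34650; Σ_t [0,2]: t=0:+1/192 t=1:−1/36 t=2:+1/192 = -5/288; (3j)²=20/693 [(3 3 4; -1 -1 2)], sign=-1
I_A²/I_B² = (1/1386)/(20/693) = 1/40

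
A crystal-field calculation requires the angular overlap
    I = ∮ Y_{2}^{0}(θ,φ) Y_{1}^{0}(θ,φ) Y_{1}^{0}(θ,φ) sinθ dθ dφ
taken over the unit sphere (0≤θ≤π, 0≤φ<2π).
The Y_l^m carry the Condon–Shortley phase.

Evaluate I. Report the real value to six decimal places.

0.252313

Checks pass: Σm=0; 4 even; l₃=1∈[1,3].
(2·2+1)(2·1+1)(2·1+1) = 45
Δ: 2! 2! 0! / 5! → 1/30
sum: t=1:−1/1 = -1/1
3j²(2 1 1; 0 0 0) = Δ·Π!·Σ² = 2/15  (sign +1)
(m-triple is (0,0,0) — same symbol as above.)
combine: 4πI² = 45·2/15·2/15 = 4/5
take √, sign +1: I = 0.25231325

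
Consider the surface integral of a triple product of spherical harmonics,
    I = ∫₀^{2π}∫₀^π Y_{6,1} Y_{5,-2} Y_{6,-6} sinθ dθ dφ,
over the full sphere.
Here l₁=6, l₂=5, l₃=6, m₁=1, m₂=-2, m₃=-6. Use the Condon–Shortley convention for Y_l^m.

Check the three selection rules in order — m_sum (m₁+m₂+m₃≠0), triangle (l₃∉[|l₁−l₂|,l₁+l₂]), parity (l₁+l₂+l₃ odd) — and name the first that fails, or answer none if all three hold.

m₁+m₂+m₃ = 1 − 2 − 6 = -7  ✗
triangle: |6−5|=1 ≤ l₃=6 ≤ 6+5=11
parity: l₁+l₂+l₃ = 17 is odd

m_sum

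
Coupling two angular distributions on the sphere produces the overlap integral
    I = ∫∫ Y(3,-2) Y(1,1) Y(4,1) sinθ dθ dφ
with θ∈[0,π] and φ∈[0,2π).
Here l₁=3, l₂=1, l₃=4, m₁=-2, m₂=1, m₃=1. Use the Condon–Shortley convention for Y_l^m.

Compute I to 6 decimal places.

-0.106622

Rules hold: Σm=0, L=8 even, 2≤4≤4.
N = 7·3·9 = 189
Δ = 0!·6!·2!/9! = 1/252
Racah Σ t=0..0: t=0:+1/36 = 1/36
⇒ 3j(3 1 4; 0 0 0)² = 4/63, sgn +1
Racah Σ t=0..0: t=0:+1/240 = 1/240
⇒ 3j(3 1 4; -2 1 1)² = 1/84, sgn -1
4πI² = N·(3j₀)²·(3jₘ)² = 1/7
I = -1·√(0.142857/4π) = -0.10662181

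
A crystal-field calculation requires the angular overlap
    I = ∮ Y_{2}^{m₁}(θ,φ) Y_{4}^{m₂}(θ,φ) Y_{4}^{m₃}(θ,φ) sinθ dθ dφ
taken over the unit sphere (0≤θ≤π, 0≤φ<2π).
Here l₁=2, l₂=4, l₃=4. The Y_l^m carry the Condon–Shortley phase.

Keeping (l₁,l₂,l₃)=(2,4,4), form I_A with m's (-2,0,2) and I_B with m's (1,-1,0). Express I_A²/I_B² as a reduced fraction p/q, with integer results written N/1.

18/1

Shared (l₁,l₂,l₃)=(2,4,4): N and (l;000)² cancel in I_A²/I_B².
A: Δ = 2!·2!·6!/11! = 1/13860; Racah Σ t=2..2: t=2:+1/192 = 1/192; ⇒ 3j(2 4 4; -2 0 2)² = 3/77, sgn +1
B: Δ = 2!·2!·6!/11! = 1/13860; Racah Σ t=0..1: t=0:+1/72 t=1:−1/96 = 1/288; ⇒ 3j(2 4 4; 1 -1 0)² = 1/462, sgn +1
I_A²/I_B² = (3/77)/(1/462) = 18/1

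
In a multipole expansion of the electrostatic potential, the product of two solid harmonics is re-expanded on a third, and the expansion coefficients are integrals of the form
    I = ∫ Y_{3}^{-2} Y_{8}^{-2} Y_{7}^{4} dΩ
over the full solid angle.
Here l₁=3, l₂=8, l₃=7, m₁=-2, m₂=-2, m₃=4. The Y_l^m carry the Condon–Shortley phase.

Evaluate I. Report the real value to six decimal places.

-0.160034

Checks pass: Σm=0; 18 even; l₃=7∈[5,11].
(2·3+1)(2·8+1)(2·7+1) = 1785
Δ: 4! 2! 12! / 19! → 1/5290740
sum: t=1:−1/7257600 t=2:+1/2073600 t=3:−1/7257600 = 1/4838400
3j²(3 8 7; 0 0 0) = Δ·Π!·Σ² = 252/20995  (sign -1)
sum: t=3:−1/26127360 t=4:+1/174182400 = -17/522547200
3j²(3 8 7; -2 -2 4) = Δ·Π!·Σ² = 935/62244  (sign +1)
combine: 4πI² = 1785·252/20995·935/62244 = 19635/61009
take √, sign -1: I = -0.16003448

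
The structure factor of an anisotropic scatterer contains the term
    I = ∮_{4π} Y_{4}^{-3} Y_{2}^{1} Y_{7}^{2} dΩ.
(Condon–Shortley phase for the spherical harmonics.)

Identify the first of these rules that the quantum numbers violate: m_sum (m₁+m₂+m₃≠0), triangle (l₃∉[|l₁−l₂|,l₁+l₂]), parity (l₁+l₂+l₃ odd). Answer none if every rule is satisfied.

azimuthal sum: -3 + 1 + 2 = 0  ✓
2 ≤ 7 ≤ 6 (triangle on l)  ✗
L = 4 + 2 + 7 = 13 (odd)

triangle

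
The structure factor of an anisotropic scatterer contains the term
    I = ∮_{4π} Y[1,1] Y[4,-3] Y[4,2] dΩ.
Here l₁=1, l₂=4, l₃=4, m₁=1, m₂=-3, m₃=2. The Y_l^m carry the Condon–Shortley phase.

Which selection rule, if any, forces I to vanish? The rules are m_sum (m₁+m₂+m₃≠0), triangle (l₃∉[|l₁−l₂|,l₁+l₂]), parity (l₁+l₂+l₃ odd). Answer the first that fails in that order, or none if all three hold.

parity

m₁+m₂+m₃ = 1 − 3 + 2 = 0  ✓
triangle: |1−4|=3 ≤ l₃=4 ≤ 1+4=5  ✓
parity: l₁+l₂+l₃ = 9 is odd  ✗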